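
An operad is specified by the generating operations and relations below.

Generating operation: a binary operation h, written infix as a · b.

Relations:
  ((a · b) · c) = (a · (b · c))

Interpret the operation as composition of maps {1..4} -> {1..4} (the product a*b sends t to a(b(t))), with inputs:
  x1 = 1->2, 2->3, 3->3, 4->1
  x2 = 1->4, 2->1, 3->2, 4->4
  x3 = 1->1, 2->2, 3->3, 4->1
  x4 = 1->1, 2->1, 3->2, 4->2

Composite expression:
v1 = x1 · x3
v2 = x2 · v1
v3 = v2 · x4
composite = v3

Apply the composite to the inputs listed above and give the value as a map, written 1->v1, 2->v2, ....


1->1, 2->1, 3->2, 4->2

(x1 · x3) = 1->2, 2->3, 3->3, 4->2
(x2 · (x1 · x3)) = 1->1, 2->2, 3->2, 4->1
((x2 · (x1 · x3)) · x4) = 1->1, 2->1, 3->2, 4->2


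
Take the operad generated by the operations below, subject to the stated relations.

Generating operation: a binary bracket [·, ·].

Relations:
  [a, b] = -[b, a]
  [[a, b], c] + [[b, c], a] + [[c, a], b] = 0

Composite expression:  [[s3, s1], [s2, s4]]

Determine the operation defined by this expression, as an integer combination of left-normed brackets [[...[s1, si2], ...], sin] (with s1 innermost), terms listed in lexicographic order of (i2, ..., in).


Skip Jacobi rewriting: expand, keep s1-initial words, read off terms.
Composite bracket: [[s3, s1], [s2, s4]]
Each bracket splits as ab - ba, giving 8 signed words (2^3 = 8).
Coefficients come from the s1-initial words:
  from s1s3s2s4, sign -1: term -[[[s1, s3], s2], s4]
  from s1s3s4s2, sign +1: term +[[[s1, s3], s4], s2]

-[[[s1, s3], s2], s4] + [[[s1, s3], s4], s2]


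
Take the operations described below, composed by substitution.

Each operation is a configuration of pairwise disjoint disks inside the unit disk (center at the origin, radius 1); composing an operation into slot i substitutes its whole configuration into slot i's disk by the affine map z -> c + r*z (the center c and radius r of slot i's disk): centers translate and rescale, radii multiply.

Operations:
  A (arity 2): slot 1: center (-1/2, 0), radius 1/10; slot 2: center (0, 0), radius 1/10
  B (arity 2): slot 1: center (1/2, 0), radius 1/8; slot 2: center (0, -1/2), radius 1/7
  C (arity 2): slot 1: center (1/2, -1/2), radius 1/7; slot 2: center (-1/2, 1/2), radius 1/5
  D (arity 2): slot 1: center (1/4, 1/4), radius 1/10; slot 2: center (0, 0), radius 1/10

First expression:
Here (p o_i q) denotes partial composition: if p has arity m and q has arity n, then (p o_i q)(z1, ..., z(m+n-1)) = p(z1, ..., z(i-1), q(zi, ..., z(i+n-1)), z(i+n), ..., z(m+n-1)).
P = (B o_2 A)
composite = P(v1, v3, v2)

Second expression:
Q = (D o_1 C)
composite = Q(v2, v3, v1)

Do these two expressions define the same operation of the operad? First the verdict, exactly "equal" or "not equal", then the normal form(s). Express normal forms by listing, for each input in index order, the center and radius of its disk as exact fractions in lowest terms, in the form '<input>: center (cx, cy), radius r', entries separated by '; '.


not equal; the first gives v1: center (1/2, 0), radius 1/8; v2: center (0, -1/2), radius 1/70; v3: center (-1/14, -1/2), radius 1/70 and the second v1: center (0, 0), radius 1/10; v2: center (3/10, 1/5), radius 1/70; v3: center (1/5, 3/10), radius 1/50

The first expression reduces to v1: center (1/2, 0), radius 1/8; v2: center (0, -1/2), radius 1/70; v3: center (-1/14, -1/2), radius 1/70
The second expression reduces to v1: center (0, 0), radius 1/10; v2: center (3/10, 1/5), radius 1/70; v3: center (1/5, 3/10), radius 1/50
They disagree, so not equal.


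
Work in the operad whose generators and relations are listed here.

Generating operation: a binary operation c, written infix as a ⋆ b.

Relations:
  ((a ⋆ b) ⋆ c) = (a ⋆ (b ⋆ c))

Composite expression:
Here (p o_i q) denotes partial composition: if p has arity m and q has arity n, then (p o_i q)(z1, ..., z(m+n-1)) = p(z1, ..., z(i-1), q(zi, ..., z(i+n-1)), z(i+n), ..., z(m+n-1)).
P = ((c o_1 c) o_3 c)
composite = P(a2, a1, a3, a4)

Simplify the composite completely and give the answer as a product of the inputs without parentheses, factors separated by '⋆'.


a2 ⋆ a1 ⋆ a3 ⋆ a4

Associativity of c dissolves the nesting; only the a-input order survives.
(a2 ⋆ a1) unparenthesizes to a2 ⋆ a1
(a3 ⋆ a4) unparenthesizes to a3 ⋆ a4
((a2 ⋆ a1) ⋆ (a3 ⋆ a4)) unparenthesizes to a2 ⋆ a1 ⋆ a3 ⋆ a4


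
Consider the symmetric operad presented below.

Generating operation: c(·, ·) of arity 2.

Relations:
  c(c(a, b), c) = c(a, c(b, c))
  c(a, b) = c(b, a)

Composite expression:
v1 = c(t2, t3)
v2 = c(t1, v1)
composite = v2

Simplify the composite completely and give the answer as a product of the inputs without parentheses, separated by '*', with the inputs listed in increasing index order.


t1 * t2 * t3

Reordering under c is free, so list the t-inputs canonically.
c(t2, t3) spells out as t2 * t3
c(t1, c(t2, t3)) spells out as t1 * t2 * t3
reordering the factors by index: t1 * t2 * t3


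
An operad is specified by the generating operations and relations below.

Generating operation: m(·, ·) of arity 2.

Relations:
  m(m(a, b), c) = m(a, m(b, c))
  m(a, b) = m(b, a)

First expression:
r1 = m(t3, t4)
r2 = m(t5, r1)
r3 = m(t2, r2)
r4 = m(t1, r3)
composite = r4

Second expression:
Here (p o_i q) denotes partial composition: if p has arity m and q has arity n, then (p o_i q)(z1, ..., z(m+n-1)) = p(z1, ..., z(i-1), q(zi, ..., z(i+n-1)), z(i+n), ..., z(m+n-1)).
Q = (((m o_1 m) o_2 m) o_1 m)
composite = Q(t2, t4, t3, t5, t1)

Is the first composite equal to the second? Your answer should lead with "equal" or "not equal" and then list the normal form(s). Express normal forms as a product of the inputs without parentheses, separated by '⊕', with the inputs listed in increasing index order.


equal; both compose to t1 ⊕ t2 ⊕ t3 ⊕ t4 ⊕ t5


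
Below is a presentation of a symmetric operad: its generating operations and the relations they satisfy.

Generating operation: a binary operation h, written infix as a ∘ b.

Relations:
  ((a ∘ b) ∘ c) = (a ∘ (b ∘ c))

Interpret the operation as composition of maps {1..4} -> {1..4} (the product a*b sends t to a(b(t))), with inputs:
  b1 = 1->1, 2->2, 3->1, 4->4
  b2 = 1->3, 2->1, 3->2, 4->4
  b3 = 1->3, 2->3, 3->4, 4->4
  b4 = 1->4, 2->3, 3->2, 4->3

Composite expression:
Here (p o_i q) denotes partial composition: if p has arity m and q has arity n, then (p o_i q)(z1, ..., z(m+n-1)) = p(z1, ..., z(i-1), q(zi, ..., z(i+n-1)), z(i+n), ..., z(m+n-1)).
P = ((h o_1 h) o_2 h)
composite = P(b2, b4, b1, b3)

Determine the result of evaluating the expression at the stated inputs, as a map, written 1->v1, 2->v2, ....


1->4, 2->4, 3->2, 4->2

(b4 ∘ b1) = 1->4, 2->3, 3->4, 4->3
(b2 ∘ (b4 ∘ b1)) = 1->4, 2->2, 3->4, 4->2
((b2 ∘ (b4 ∘ b1)) ∘ b3) = 1->4, 2->4, 3->2, 4->2


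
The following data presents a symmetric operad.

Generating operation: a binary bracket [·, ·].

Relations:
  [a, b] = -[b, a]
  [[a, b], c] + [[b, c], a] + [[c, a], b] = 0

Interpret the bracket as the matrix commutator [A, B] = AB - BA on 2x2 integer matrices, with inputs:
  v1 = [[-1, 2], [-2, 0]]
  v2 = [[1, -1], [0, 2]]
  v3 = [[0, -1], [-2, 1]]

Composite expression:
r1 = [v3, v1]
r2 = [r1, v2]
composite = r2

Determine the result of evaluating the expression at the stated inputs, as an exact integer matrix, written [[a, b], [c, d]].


[[0, -15], [0, 0]]

[v3, v1] = [[6, -3], [0, -6]]
[[v3, v1], v2] = [[0, -15], [0, 0]]


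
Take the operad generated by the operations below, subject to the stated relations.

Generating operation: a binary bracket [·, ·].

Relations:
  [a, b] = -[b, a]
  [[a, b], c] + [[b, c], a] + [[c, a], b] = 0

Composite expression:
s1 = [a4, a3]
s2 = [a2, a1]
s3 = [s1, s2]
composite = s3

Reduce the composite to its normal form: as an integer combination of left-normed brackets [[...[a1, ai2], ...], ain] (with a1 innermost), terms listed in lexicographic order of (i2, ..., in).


Skip Jacobi rewriting: expand, keep a1-initial words, read off terms.
Composite bracket: [[a4, a3], [a2, a1]]
Each bracket splits as ab - ba, giving 8 signed words (2^3 = 8).
Words beginning with a1 determine it all:
  the word a1a2a3a4 carries sign -1 and contributes -[[[a1, a2], a3], a4]
  the word a1a2a4a3 carries sign +1 and contributes +[[[a1, a2], a4], a3]

-[[[a1, a2], a3], a4] + [[[a1, a2], a4], a3]


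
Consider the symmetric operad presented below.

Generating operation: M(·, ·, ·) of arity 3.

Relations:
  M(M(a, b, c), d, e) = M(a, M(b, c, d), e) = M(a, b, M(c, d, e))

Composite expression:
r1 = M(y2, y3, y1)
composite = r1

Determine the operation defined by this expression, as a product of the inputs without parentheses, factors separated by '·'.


y2 · y3 · y1


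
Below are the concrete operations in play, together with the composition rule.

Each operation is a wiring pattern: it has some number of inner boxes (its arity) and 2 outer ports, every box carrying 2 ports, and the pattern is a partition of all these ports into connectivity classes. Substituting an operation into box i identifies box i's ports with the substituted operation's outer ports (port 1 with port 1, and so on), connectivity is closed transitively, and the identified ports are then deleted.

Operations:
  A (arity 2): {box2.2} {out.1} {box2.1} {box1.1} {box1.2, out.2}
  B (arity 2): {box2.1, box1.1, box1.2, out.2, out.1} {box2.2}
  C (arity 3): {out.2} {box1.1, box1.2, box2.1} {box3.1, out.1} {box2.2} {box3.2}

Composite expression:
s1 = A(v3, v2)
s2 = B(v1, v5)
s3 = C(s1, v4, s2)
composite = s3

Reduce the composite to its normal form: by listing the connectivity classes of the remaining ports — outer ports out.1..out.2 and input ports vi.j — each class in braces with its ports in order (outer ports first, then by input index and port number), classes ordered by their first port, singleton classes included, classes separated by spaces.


{out.1, v1.1, v1.2, v5.1} {out.2} {v2.1} {v2.2} {v3.1} {v3.2, v4.1} {v4.2} {v5.2}

Reachability decides: close wires over C-identified ports.
through A, on inputs (v3, v2): {out.1} {out.2, v3.2} {v2.1} {v2.2} {v3.1} (out.j = stage outer ports)
through B, on inputs (v1, v5): {out.1, out.2, v1.1, v1.2, v5.1} {v5.2} (out.j = stage outer ports)
through C, on inputs (v3, v2, v4, v1, v5): {out.1, v1.1, v1.2, v5.1} {out.2} {v2.1} {v2.2} {v3.1} {v3.2, v4.1} {v4.2} {v5.2} (out.j = stage outer ports)


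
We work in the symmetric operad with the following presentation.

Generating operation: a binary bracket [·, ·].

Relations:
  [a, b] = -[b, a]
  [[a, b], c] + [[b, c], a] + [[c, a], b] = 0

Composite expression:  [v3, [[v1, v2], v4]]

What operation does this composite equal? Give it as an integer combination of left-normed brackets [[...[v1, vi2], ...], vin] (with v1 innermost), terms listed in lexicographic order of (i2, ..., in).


-[[[v1, v2], v4], v3]

In the tensor algebra, words opening v1 carry the v1-anchored form.
Composite bracket: [v3, [[v1, v2], v4]]
The bracket unfolds into 8 signed words via [a, b] = ab - ba (2^3 = 8).
Only words starting with v1 matter:
  from v1v2v4v3, sign -1: term -[[[v1, v2], v4], v3]


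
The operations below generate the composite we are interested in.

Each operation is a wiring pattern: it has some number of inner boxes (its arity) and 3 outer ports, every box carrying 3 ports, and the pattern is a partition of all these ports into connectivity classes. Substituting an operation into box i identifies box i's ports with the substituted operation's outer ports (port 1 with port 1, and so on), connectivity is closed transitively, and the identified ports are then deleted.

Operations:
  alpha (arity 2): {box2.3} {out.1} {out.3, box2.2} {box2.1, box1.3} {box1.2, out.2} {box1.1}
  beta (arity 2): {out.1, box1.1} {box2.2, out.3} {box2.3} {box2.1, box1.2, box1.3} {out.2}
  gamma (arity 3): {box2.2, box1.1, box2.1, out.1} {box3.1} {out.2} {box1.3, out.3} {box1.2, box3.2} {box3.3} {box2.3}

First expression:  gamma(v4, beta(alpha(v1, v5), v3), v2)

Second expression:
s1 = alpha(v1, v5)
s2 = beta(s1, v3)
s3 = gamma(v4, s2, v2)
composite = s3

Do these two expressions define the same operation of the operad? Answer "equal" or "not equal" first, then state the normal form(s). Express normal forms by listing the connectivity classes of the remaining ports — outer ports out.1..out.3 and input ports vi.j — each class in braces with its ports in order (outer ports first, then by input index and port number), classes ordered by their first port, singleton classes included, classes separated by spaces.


equal; both compose to {out.1, v4.1} {out.2} {out.3, v4.3} {v1.1} {v1.2, v3.1, v5.2} {v1.3, v5.1} {v2.1} {v2.2, v4.2} {v2.3} {v3.2} {v3.3} {v5.3}

Normal form of the first expression: {out.1, v4.1} {out.2} {out.3, v4.3} {v1.1} {v1.2, v3.1, v5.2} {v1.3, v5.1} {v2.1} {v2.2, v4.2} {v2.3} {v3.2} {v3.3} {v5.3}
Normal form of the second expression: {out.1, v4.1} {out.2} {out.3, v4.3} {v1.1} {v1.2, v3.1, v5.2} {v1.3, v5.1} {v2.1} {v2.2, v4.2} {v2.3} {v3.2} {v3.3} {v5.3}
Identical normal forms: equal.


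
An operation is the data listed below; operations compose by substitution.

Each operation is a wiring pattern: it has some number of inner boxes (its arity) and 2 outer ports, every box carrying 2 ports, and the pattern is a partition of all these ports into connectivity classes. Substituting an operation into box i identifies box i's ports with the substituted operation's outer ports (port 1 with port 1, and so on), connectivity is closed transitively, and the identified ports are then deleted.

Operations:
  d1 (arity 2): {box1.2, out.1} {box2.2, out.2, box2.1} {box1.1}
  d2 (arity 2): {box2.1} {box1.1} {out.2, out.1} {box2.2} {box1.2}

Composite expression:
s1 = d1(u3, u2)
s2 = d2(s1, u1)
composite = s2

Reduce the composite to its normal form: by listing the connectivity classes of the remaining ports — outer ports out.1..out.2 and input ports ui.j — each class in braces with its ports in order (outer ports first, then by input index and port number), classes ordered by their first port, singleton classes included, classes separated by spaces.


Reachability decides: close wires over d2-identified ports.
stage d1: inputs (u3, u2), connectivity {out.1, u3.2} {out.2, u2.1, u2.2} {u3.1}, out.j its boundary
stage d2: inputs (u3, u2, u1), connectivity {out.1, out.2} {u1.1} {u1.2} {u2.1, u2.2} {u3.1} {u3.2}, out.j its boundary

{out.1, out.2} {u1.1} {u1.2} {u2.1, u2.2} {u3.1} {u3.2}


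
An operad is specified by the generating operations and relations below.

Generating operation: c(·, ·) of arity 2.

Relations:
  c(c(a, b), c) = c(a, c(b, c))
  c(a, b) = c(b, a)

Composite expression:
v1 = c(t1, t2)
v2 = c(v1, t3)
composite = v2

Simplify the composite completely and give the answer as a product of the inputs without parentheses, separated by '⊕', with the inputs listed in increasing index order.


t1 ⊕ t2 ⊕ t3


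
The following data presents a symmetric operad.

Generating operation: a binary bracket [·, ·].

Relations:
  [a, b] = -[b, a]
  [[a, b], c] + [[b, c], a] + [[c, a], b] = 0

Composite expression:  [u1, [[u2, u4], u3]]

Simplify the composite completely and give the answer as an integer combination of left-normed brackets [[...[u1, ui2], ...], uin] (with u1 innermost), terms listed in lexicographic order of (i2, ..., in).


[[[u1, u2], u4], u3] - [[[u1, u3], u2], u4] + [[[u1, u3], u4], u2] - [[[u1, u4], u2], u3]

A multilinear Lie element is pinned by u1-initial words (u1 innermost).
Composite bracket: [u1, [[u2, u4], u3]]
Each bracket splits as ab - ba, giving 8 signed words (2^3 = 8).
Coefficients come from the u1-initial words:
  u1u2u4u3 appears with sign +1, giving the term +[[[u1, u2], u4], u3]
  u1u3u2u4 appears with sign -1, giving the term -[[[u1, u3], u2], u4]
  u1u3u4u2 appears with sign +1, giving the term +[[[u1, u3], u4], u2]
  u1u4u2u3 appears with sign -1, giving the term -[[[u1, u4], u2], u3]


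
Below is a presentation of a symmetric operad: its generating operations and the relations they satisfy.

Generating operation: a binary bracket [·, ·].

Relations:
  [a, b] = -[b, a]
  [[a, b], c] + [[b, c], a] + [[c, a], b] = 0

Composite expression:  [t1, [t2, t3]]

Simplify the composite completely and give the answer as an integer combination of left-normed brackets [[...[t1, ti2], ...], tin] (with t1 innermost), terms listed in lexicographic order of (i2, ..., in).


Antisymmetry and Jacobi reduce to t1-anchored left-normed brackets.
Composite bracket: [t1, [t2, t3]]
Full expansion: 4 signed words from ab - ba (2^2 = 4).
Keep just the words that open with t1:
  sign of t1t2t3 is +1, so it contributes +[[t1, t2], t3]
  sign of t1t3t2 is -1, so it contributes -[[t1, t3], t2]

[[t1, t2], t3] - [[t1, t3], t2]


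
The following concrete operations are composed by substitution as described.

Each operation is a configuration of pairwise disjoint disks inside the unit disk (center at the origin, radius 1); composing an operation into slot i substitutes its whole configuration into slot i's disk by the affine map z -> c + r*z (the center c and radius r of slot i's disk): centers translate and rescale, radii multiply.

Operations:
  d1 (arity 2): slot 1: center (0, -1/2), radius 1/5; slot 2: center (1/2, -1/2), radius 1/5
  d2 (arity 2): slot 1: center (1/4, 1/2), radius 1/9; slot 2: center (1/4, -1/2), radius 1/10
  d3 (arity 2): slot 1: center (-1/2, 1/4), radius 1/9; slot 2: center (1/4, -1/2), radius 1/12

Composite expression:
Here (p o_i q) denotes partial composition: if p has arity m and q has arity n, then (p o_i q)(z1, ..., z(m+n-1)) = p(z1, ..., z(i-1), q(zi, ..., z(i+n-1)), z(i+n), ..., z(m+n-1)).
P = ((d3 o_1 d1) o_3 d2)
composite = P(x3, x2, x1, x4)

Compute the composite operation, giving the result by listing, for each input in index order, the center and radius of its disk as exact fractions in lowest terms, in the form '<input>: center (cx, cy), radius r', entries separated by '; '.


x1: center (13/48, -11/24), radius 1/108; x2: center (-4/9, 7/36), radius 1/45; x3: center (-1/2, 7/36), radius 1/45; x4: center (13/48, -13/24), radius 1/120

Follow each x-input down from d3: c' goes to c + r*c', radius to r*r'.
for x3, the 2-step affine chain lands on center (-1/2, 7/36), radius 1/45
for x2, the 2-step affine chain lands on center (-4/9, 7/36), radius 1/45
for x1, the 2-step affine chain lands on center (13/48, -11/24), radius 1/108
for x4, the 2-step affine chain lands on center (13/48, -13/24), radius 1/120


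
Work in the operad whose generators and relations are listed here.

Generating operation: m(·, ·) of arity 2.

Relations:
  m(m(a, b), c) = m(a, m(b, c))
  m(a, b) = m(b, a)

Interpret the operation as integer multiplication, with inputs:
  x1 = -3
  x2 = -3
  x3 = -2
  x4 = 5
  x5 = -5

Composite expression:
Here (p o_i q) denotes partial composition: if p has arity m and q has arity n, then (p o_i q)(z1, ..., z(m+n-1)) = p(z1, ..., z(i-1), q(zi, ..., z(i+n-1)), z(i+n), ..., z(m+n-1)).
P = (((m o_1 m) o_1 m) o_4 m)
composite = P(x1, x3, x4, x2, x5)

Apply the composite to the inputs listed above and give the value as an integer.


450

m(x1, x3) = 6
m(m(x1, x3), x4) = 30
m(x2, x5) = 15
m(m(m(x1, x3), x4), m(x2, x5)) = 450


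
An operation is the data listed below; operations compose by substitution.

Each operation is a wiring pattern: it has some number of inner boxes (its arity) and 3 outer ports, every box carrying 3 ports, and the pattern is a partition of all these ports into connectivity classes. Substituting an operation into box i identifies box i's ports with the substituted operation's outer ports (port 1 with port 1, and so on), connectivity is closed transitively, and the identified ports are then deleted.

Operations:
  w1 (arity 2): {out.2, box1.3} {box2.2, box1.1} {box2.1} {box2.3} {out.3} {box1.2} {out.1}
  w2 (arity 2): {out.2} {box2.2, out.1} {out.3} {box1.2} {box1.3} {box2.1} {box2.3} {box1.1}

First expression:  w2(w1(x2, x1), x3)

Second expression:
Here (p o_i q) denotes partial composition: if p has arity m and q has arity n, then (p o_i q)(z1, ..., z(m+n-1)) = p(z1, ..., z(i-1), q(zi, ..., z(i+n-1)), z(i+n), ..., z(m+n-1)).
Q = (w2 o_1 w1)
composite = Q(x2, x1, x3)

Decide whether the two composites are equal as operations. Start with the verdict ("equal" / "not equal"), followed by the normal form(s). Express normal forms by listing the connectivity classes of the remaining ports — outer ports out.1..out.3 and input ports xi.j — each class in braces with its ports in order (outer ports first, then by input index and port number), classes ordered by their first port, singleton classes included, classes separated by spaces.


Normal form of the first expression: {out.1, x3.2} {out.2} {out.3} {x1.1} {x1.2, x2.1} {x1.3} {x2.2} {x2.3} {x3.1} {x3.3}
Normal form of the second expression: {out.1, x3.2} {out.2} {out.3} {x1.1} {x1.2, x2.1} {x1.3} {x2.2} {x2.3} {x3.1} {x3.3}
The forms coincide; equal.

equal; both compose to {out.1, x3.2} {out.2} {out.3} {x1.1} {x1.2, x2.1} {x1.3} {x2.2} {x2.3} {x3.1} {x3.3}


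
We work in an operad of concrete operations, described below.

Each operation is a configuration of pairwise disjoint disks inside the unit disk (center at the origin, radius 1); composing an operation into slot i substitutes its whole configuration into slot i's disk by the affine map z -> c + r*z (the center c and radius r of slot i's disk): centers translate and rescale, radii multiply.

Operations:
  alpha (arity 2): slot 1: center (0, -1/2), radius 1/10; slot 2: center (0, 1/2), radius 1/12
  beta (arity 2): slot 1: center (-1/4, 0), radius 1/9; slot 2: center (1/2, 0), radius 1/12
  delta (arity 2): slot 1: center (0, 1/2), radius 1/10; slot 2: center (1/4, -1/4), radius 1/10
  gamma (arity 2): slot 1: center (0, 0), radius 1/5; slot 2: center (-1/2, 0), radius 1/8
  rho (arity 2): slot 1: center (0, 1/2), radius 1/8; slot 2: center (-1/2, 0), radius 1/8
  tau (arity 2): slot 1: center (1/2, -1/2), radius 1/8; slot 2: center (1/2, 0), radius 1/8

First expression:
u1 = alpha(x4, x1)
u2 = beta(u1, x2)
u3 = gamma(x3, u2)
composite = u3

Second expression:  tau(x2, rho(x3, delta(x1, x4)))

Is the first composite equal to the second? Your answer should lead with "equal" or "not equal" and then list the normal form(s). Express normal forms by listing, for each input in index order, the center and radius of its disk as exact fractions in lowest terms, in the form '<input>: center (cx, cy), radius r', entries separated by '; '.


The first expression, normalized: x1: center (-17/32, 1/144), radius 1/864; x2: center (-7/16, 0), radius 1/96; x3: center (0, 0), radius 1/5; x4: center (-17/32, -1/144), radius 1/720
The second expression, normalized: x1: center (7/16, 1/128), radius 1/640; x2: center (1/2, -1/2), radius 1/8; x3: center (1/2, 1/16), radius 1/64; x4: center (113/256, -1/256), radius 1/640
The normal forms differ: not equal.

not equal: they reduce to x1: center (-17/32, 1/144), radius 1/864; x2: center (-7/16, 0), radius 1/96; x3: center (0, 0), radius 1/5; x4: center (-17/32, -1/144), radius 1/720 and x1: center (7/16, 1/128), radius 1/640; x2: center (1/2, -1/2), radius 1/8; x3: center (1/2, 1/16), radius 1/64; x4: center (113/256, -1/256), radius 1/640


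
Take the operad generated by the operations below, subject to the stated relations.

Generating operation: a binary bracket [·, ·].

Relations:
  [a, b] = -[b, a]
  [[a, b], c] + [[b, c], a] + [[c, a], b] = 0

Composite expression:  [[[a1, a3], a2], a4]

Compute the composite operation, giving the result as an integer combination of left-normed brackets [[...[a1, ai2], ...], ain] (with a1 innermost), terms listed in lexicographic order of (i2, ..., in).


A multilinear Lie element is pinned by a1-initial words (a1 innermost).
Composite bracket: [[[a1, a3], a2], a4]
The bracket unfolds into 8 signed words via [a, b] = ab - ba (2^3 = 8).
Coefficients come from the a1-initial words:
  word a1a3a2a4 has sign +1, contributing +[[[a1, a3], a2], a4]

[[[a1, a3], a2], a4]


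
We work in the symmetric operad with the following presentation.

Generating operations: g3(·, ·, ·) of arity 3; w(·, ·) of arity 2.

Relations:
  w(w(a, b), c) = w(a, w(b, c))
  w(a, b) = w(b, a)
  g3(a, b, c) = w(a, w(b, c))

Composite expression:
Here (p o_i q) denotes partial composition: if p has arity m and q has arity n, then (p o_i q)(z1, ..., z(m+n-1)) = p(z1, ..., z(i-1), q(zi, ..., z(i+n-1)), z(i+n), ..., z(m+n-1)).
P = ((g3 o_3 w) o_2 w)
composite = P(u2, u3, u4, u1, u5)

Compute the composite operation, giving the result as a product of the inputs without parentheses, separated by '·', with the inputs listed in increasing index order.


u1 · u2 · u3 · u4 · u5


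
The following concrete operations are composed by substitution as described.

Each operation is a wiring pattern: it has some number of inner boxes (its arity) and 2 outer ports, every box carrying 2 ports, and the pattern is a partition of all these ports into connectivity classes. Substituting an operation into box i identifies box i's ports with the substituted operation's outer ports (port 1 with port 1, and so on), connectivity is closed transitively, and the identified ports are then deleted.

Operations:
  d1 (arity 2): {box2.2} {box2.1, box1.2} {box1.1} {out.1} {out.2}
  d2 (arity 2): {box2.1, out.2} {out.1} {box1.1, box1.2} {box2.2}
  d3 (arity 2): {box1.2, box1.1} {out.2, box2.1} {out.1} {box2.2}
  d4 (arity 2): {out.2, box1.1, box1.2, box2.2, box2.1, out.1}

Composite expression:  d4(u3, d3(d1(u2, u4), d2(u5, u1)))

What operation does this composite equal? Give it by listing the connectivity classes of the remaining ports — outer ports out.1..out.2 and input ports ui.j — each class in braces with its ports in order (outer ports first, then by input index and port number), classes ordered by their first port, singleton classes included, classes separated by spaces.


After gluing at d4, chains via deleted ports link the u-ports.
through d1, on inputs (u2, u4): {out.1} {out.2} {u2.1} {u2.2, u4.1} {u4.2} (out.j = stage outer ports)
through d2, on inputs (u5, u1): {out.1} {out.2, u1.1} {u1.2} {u5.1, u5.2} (out.j = stage outer ports)
through d3, on inputs (u2, u4, u5, u1): {out.1} {out.2} {u1.1} {u1.2} {u2.1} {u2.2, u4.1} {u4.2} {u5.1, u5.2} (out.j = stage outer ports)
through d4, on inputs (u3, u2, u4, u5, u1): {out.1, out.2, u3.1, u3.2} {u1.1} {u1.2} {u2.1} {u2.2, u4.1} {u4.2} {u5.1, u5.2} (out.j = stage outer ports)

{out.1, out.2, u3.1, u3.2} {u1.1} {u1.2} {u2.1} {u2.2, u4.1} {u4.2} {u5.1, u5.2}


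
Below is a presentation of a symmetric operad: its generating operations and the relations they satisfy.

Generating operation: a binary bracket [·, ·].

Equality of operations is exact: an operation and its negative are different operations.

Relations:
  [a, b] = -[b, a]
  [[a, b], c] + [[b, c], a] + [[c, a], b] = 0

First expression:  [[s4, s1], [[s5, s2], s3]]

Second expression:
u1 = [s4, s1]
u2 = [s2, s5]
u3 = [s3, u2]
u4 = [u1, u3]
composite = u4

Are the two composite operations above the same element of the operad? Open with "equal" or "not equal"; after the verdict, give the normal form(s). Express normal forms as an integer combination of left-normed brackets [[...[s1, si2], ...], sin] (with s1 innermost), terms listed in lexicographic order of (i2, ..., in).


equal — both sides give [[[[s1, s4], s2], s5], s3] - [[[[s1, s4], s3], s2], s5] + [[[[s1, s4], s3], s5], s2] - [[[[s1, s4], s5], s2], s3]

The first expression, normalized: [[[[s1, s4], s2], s5], s3] - [[[[s1, s4], s3], s2], s5] + [[[[s1, s4], s3], s5], s2] - [[[[s1, s4], s5], s2], s3]
The second expression, normalized: [[[[s1, s4], s2], s5], s3] - [[[[s1, s4], s3], s2], s5] + [[[[s1, s4], s3], s5], s2] - [[[[s1, s4], s5], s2], s3]
Both agree, so they are equal.


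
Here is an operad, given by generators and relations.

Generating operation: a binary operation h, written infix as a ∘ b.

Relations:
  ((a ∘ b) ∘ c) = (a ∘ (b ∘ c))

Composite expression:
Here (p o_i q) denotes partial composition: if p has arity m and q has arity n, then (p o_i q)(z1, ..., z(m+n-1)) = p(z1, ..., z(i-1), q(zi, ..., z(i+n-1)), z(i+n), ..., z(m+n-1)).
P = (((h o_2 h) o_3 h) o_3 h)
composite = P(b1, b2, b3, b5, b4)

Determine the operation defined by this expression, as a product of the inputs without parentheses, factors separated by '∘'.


Key point: h is associative — brackets drop, the b-order remains.
(b3 ∘ b5) flattens to b3 ∘ b5
((b3 ∘ b5) ∘ b4) flattens to b3 ∘ b5 ∘ b4
(b2 ∘ ((b3 ∘ b5) ∘ b4)) flattens to b2 ∘ b3 ∘ b5 ∘ b4
(b1 ∘ (b2 ∘ ((b3 ∘ b5) ∘ b4))) flattens to b1 ∘ b2 ∘ b3 ∘ b5 ∘ b4

b1 ∘ b2 ∘ b3 ∘ b5 ∘ b4


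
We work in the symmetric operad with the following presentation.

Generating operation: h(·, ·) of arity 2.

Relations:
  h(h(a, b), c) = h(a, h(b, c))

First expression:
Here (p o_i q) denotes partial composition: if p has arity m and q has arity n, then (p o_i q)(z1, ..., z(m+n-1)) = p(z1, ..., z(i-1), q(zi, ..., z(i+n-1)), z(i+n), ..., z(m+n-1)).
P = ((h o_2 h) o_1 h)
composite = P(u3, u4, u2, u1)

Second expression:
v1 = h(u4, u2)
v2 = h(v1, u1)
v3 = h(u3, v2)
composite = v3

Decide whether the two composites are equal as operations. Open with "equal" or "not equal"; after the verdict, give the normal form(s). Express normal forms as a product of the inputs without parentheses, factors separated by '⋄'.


The first expression reduces to u3 ⋄ u4 ⋄ u2 ⋄ u1
The second expression reduces to u3 ⋄ u4 ⋄ u2 ⋄ u1
Same normal form: equal.

equal: each reduces to u3 ⋄ u4 ⋄ u2 ⋄ u1


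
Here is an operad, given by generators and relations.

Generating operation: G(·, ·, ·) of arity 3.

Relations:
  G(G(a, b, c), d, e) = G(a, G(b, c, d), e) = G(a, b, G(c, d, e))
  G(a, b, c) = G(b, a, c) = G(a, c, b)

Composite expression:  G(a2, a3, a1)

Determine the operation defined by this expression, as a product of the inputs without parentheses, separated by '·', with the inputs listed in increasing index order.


Both nesting and order wash out for G; what remains is which a's occur.
G(a2, a3, a1) flattens to a2 · a3 · a1
reordering the factors by index: a1 · a2 · a3

a1 · a2 · a3


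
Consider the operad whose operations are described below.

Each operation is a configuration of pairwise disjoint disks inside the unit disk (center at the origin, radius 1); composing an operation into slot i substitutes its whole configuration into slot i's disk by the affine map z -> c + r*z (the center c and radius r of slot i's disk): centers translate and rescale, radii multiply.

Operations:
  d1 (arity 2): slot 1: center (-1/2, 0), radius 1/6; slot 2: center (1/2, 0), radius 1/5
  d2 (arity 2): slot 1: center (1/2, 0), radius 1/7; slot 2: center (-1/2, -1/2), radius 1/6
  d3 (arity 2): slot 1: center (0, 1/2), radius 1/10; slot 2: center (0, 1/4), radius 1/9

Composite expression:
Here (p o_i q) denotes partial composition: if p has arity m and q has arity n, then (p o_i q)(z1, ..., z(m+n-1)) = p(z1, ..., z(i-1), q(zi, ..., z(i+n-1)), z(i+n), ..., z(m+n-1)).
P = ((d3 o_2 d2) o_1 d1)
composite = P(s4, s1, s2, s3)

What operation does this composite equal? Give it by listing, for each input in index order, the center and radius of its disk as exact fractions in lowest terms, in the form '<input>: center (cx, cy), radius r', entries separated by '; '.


Affine substitution under d3: radii multiply and s-centers shift.
for s4, the 2-step affine chain lands on center (-1/20, 1/2), radius 1/60
for s1, the 2-step affine chain lands on center (1/20, 1/2), radius 1/50
for s2, the 2-step affine chain lands on center (1/18, 1/4), radius 1/63
for s3, the 2-step affine chain lands on center (-1/18, 7/36), radius 1/54

s1: center (1/20, 1/2), radius 1/50; s2: center (1/18, 1/4), radius 1/63; s3: center (-1/18, 7/36), radius 1/54; s4: center (-1/20, 1/2), radius 1/60


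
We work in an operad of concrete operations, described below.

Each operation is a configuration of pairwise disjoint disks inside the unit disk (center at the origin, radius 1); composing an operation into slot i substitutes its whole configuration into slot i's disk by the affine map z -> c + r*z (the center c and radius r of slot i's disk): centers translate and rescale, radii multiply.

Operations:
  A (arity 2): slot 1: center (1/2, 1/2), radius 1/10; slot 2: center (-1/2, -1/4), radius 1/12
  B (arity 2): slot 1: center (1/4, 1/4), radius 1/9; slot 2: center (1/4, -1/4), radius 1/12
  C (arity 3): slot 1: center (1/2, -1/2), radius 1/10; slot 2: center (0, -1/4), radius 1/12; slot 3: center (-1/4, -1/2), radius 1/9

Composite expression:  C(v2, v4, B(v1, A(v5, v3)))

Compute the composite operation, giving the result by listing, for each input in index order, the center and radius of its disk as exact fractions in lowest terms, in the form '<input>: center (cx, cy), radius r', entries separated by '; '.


v1: center (-2/9, -17/36), radius 1/81; v2: center (1/2, -1/2), radius 1/10; v3: center (-49/216, -229/432), radius 1/1296; v4: center (0, -1/4), radius 1/12; v5: center (-47/216, -113/216), radius 1/1080

Each v-disk chains the slot maps above it in C; radii multiply.
tracing v2 down its 1-map path: center (1/2, -1/2), radius 1/10
tracing v4 down its 1-map path: center (0, -1/4), radius 1/12
tracing v1 down its 2-map path: center (-2/9, -17/36), radius 1/81
tracing v5 down its 3-map path: center (-47/216, -113/216), radius 1/1080
tracing v3 down its 3-map path: center (-49/216, -229/432), radius 1/1296


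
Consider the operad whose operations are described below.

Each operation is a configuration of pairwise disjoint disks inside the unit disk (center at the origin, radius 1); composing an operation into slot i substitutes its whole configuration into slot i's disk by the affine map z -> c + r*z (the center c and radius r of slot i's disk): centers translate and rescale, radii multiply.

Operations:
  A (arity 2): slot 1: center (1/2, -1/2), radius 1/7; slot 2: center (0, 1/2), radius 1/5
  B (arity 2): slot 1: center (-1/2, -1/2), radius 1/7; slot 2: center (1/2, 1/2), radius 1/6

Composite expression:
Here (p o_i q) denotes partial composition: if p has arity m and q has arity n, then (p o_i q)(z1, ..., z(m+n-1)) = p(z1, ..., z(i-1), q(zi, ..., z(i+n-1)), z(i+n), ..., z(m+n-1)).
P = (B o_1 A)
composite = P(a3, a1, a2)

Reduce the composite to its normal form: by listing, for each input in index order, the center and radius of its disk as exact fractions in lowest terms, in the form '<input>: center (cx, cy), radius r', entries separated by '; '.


Each a-disk chains the slot maps above it in B; radii multiply.
a3 passes through 2 substitutions, ending at center (-3/7, -4/7), radius 1/49
a1 passes through 2 substitutions, ending at center (-1/2, -3/7), radius 1/35
a2 passes through 1 substitution, ending at center (1/2, 1/2), radius 1/6

a1: center (-1/2, -3/7), radius 1/35; a2: center (1/2, 1/2), radius 1/6; a3: center (-3/7, -4/7), radius 1/49


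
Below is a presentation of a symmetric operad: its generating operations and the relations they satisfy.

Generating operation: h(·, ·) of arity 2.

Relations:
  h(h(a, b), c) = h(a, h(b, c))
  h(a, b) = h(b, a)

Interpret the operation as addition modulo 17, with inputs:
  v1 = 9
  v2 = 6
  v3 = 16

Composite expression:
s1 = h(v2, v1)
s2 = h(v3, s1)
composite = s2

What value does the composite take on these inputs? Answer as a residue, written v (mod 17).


14 (mod 17)

h(v2, v1) = 15
h(v3, h(v2, v1)) = 14


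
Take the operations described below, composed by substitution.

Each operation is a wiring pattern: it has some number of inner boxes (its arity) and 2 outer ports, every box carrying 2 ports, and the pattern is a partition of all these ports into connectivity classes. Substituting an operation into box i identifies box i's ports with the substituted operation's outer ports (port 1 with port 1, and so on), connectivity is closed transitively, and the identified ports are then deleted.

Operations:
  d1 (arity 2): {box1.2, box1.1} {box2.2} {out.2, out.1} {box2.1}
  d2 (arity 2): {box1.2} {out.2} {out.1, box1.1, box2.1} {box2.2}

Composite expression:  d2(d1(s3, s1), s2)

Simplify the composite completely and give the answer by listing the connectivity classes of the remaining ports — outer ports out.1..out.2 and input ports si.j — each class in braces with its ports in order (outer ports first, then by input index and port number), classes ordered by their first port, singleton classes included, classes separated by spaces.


{out.1, s2.1} {out.2} {s1.1} {s1.2} {s2.2} {s3.1, s3.2}

Connectivity passes through glued d2-boundaries; trace each wire chain.
the subtree at d1 composes to {out.1, out.2} {s1.1} {s1.2} {s3.1, s3.2} on (s3, s1); out.j = own outer ports
the subtree at d2 composes to {out.1, s2.1} {out.2} {s1.1} {s1.2} {s2.2} {s3.1, s3.2} on (s3, s1, s2); out.j = own outer ports


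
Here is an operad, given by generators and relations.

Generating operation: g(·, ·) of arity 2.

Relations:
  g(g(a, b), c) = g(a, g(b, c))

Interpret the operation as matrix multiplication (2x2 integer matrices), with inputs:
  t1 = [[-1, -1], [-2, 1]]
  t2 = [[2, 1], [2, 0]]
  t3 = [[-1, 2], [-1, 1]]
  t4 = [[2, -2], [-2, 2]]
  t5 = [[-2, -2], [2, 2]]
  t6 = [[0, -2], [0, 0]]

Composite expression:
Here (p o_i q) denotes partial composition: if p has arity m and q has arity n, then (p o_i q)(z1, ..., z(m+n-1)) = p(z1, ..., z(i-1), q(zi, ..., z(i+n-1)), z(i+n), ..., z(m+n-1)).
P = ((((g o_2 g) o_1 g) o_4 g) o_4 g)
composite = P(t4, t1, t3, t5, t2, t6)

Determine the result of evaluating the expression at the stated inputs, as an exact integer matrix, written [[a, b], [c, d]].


[[0, 32], [0, -32]]


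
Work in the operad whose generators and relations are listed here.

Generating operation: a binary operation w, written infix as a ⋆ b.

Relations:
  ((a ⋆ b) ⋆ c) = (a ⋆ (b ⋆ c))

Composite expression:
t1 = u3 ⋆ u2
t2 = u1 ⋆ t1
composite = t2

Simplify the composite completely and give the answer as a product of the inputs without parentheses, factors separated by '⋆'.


Under associativity of w, the answer is the u's in reading order.
(u3 ⋆ u2) linearizes to u3 ⋆ u2
(u1 ⋆ (u3 ⋆ u2)) linearizes to u1 ⋆ u3 ⋆ u2

u1 ⋆ u3 ⋆ u2


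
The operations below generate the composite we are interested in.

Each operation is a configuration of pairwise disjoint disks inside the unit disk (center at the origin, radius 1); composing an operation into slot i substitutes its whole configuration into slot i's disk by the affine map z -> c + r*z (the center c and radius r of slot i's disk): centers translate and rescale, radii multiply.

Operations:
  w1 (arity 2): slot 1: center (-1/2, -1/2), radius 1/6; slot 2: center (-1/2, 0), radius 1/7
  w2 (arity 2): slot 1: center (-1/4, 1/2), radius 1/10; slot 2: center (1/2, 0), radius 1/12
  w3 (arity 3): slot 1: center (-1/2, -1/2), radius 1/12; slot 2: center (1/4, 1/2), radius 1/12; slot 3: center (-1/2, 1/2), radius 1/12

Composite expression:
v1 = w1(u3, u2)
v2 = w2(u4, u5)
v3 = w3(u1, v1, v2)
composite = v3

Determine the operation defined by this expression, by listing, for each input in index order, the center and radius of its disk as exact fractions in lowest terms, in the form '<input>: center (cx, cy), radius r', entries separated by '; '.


u1: center (-1/2, -1/2), radius 1/12; u2: center (5/24, 1/2), radius 1/84; u3: center (5/24, 11/24), radius 1/72; u4: center (-25/48, 13/24), radius 1/120; u5: center (-11/24, 1/2), radius 1/144

Each u-disk chains the slot maps above it in w3; radii multiply.
tracing u1 down its 1-map path: center (-1/2, -1/2), radius 1/12
tracing u3 down its 2-map path: center (5/24, 11/24), radius 1/72
tracing u2 down its 2-map path: center (5/24, 1/2), radius 1/84
tracing u4 down its 2-map path: center (-25/48, 13/24), radius 1/120
tracing u5 down its 2-map path: center (-11/24, 1/2), radius 1/144


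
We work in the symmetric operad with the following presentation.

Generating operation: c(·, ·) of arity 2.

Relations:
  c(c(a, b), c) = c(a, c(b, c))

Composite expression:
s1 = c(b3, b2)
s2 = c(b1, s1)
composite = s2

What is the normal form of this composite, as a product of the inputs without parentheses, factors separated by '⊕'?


Associativity of c dissolves the nesting; only the b-input order survives.
c(b3, b2) unparenthesizes to b3 ⊕ b2
c(b1, c(b3, b2)) unparenthesizes to b1 ⊕ b3 ⊕ b2

b1 ⊕ b3 ⊕ b2
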